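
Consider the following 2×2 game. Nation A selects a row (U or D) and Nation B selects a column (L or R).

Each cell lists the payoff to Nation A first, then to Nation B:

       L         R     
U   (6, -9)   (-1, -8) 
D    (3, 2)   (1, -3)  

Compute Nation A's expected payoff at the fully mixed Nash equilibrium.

9/5

First find q, the probability Nation B plays L, from Nation A's indifference between U and D: 6q − (1−q) = 3q + (1−q), giving q = 2/5.
Since Nation A is indifferent in equilibrium, Nation A's expected payoff equals the payoff from either row against (2/5, 3/5). Using U: 6(2/5) − (3/5) = 9/5.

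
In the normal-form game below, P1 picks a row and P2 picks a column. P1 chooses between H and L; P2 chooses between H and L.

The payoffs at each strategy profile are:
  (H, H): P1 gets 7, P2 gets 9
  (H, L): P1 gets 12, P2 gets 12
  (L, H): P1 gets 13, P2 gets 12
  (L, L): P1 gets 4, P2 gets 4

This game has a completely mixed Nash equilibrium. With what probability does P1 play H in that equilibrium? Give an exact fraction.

8/11

Let p be the probability that P1 plays H. In a completely mixed equilibrium, P2 must be indifferent between H and L.
P2's expected payoff from H is 9p + 12(1−p); from L it is 12p + 4(1−p).
Setting these equal: −3p + 12 = 8p + 4, so p = 8/11.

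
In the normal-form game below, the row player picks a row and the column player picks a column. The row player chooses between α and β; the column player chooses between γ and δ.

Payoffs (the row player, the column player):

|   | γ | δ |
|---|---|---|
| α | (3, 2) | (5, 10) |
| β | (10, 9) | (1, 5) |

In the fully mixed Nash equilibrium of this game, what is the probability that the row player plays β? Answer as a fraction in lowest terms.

2/3

Let r be the probability that the row player plays α. In a completely mixed equilibrium, the column player must be indifferent between γ and δ.
The column player's expected payoff from γ is 2r + 9(1−r); from δ it is 10r + 5(1−r).
Setting these equal: −7r + 9 = 5r + 5, so r = 1/3.
Therefore the row player plays β with probability 1 − 1/3 = 2/3.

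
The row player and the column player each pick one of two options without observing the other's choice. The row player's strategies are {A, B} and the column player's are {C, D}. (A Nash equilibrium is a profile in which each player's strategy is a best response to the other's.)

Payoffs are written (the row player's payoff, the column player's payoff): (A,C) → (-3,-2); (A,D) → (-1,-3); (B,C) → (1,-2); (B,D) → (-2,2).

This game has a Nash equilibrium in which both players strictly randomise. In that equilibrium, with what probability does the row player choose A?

Let x be the probability that the row player plays A. In a completely mixed equilibrium, the column player must be indifferent between C and D.
The column player's expected payoff from C is −2x − 2(1−x); from D it is −3x + 2(1−x).
Setting these equal: -2 = −5x + 2, so x = 4/5.

4/5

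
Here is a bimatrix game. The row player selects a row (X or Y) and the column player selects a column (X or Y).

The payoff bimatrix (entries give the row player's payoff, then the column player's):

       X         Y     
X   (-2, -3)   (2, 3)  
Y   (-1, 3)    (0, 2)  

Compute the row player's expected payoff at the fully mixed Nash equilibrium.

-2/3

First find y, the probability the column player plays X, from the row player's indifference between X and Y: −2y + 2(1−y) = −y, giving y = 2/3.
Since the row player is indifferent in equilibrium, the row player's expected payoff equals the payoff from either row against (2/3, 1/3). Using X: −2(2/3) + 2(1/3) = -2/3.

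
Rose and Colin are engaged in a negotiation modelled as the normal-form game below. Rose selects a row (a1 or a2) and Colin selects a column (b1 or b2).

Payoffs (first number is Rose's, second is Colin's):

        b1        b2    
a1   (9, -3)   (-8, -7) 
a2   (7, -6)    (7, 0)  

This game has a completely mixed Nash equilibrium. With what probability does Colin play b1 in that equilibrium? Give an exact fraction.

Let y be the probability that Colin plays b1. In a completely mixed equilibrium, Rose must be indifferent between a1 and a2.
Rose's expected payoff from a1 is 9y − 8(1−y); from a2 it is 7y + 7(1−y).
Setting these equal: 17y − 8 = 7, so y = 15/17.

15/17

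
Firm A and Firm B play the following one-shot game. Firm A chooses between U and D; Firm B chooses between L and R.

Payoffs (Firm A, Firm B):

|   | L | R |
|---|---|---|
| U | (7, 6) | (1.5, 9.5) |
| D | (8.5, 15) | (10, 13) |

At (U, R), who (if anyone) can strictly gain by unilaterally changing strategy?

Firm A at (U, R) earns 1.5; deviating to D yields 10 — a strict improvement.
Firm B earns 9.5; deviating to L yields 6 — not better.
Only Firm A has a strictly profitable deviation.

Firm A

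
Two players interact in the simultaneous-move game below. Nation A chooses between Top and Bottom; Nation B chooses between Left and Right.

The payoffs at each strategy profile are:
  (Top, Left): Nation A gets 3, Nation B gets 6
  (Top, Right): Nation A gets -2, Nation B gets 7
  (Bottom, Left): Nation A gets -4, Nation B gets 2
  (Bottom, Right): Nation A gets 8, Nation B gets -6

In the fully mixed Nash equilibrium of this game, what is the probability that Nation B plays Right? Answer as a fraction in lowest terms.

Let q be the probability that Nation B plays Left. In a completely mixed equilibrium, Nation A must be indifferent between Top and Bottom.
Nation A's expected payoff from Top is 3q − 2(1−q); from Bottom it is −4q + 8(1−q).
Setting these equal: 5q − 2 = −12q + 8, so q = 10/17.
Therefore Nation B plays Right with probability 1 − 10/17 = 7/17.

7/17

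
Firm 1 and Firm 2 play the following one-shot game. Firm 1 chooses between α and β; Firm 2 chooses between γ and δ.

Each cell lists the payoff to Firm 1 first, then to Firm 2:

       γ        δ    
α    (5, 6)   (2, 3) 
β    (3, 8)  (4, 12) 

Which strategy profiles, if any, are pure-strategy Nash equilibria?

(α, γ): Firm 1 gets 5 ≥ 3 from β, and Firm 2 gets 6 ≥ 3 from δ — Nash equilibrium.
(α, δ): Firm 1 prefers β (4 > 2); Firm 2 prefers γ (6 > 3) — not an equilibrium.
(β, γ): Firm 1 prefers α (5 > 3); Firm 2 prefers δ (12 > 8) — not an equilibrium.
(β, δ): Firm 1 gets 4 ≥ 2 from α, and Firm 2 gets 12 ≥ 8 from γ — Nash equilibrium.

(α, γ) and (β, δ)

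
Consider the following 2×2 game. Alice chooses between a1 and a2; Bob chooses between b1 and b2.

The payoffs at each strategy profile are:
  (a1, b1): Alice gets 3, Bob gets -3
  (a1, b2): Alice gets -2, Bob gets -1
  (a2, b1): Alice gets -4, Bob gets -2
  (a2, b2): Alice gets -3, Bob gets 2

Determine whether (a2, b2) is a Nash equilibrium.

No

At (a2, b2), Alice earns -3; switching to a1 would give -2, so Alice would deviate.
Bob earns 2; switching to b1 would give -2, so Bob has no profitable deviation.
Since at least one player can profitably deviate, this is not a Nash equilibrium.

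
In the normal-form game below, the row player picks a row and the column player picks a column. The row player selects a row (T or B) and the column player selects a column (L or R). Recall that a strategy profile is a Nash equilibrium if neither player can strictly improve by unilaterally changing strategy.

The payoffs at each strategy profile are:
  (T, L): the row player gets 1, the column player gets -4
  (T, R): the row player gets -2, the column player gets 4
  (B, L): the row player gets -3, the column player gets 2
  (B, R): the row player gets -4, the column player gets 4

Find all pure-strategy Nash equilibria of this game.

(T, L): the column player prefers R (4 > -4) — not an equilibrium.
(T, R): the row player gets -2 ≥ -4 from B, and the column player gets 4 ≥ -4 from L — Nash equilibrium.
(B, L): the row player prefers T (1 > -3); the column player prefers R (4 > 2) — not an equilibrium.
(B, R): the row player prefers T (-2 > -4) — not an equilibrium.

(T, R)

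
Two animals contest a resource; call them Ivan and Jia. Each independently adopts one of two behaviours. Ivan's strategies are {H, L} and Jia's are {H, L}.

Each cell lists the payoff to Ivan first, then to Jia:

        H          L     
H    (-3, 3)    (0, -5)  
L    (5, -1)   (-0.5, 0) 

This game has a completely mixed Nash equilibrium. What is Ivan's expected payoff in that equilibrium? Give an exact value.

-3/17

First find y, the probability Jia plays H, from Ivan's indifference between H and L: −3y = 5y − 0.5(1−y), giving y = 1/17.
Since Ivan is indifferent in equilibrium, Ivan's expected payoff equals the payoff from either row against (1/17, 16/17). Using H: −3(1/17) = -3/17.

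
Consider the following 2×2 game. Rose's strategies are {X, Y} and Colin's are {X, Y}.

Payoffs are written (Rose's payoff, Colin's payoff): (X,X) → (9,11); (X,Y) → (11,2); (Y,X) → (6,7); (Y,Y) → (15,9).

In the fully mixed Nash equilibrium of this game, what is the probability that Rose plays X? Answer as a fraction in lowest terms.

2/11

Let r be the probability that Rose plays X. In a completely mixed equilibrium, Colin must be indifferent between X and Y.
Colin's expected payoff from X is 11r + 7(1−r); from Y it is 2r + 9(1−r).
Setting these equal: 4r + 7 = −7r + 9, so r = 2/11.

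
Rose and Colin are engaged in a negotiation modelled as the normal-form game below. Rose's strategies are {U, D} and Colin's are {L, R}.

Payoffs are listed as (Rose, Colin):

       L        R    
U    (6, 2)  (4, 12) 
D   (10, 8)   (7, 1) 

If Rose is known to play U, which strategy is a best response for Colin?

Against U, Colin earns 2 from L and 12 from R.
So R is the best response.

R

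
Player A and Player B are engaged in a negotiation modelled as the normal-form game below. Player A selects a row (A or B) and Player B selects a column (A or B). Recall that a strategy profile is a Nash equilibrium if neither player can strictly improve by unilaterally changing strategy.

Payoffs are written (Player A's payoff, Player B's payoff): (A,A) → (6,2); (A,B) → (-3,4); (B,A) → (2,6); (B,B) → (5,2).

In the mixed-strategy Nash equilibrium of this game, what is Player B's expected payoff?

First find p, the probability Player A plays A, from Player B's indifference between A and B: 2p + 6(1−p) = 4p + 2(1−p), giving p = 2/3.
Since Player B is indifferent in equilibrium, Player B's expected payoff equals the payoff from either column against (2/3, 1/3). Using A: 2(2/3) + 6(1/3) = 10/3.

10/3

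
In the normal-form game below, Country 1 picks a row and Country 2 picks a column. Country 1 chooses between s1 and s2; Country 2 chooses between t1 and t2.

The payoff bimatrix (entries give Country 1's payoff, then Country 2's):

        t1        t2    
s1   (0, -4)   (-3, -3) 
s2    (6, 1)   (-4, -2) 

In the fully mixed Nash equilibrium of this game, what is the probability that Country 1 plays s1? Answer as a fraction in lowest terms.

3/4

Let r be the probability that Country 1 plays s1. In a completely mixed equilibrium, Country 2 must be indifferent between t1 and t2.
Country 2's expected payoff from t1 is −4r + (1−r); from t2 it is −3r − 2(1−r).
Setting these equal: −5r + 1 = −r − 2, so r = 3/4.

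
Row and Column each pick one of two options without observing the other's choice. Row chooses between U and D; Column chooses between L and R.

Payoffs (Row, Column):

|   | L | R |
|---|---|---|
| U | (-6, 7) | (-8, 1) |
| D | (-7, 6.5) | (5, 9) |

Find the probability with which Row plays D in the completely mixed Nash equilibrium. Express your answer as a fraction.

12/17

Let x be the probability that Row plays U. In a completely mixed equilibrium, Column must be indifferent between L and R.
Column's expected payoff from L is 7x + 6.5(1−x); from R it is x + 9(1−x).
Setting these equal: 0.5x + 6.5 = −8x + 9, so x = 5/17.
Therefore Row plays D with probability 1 − 5/17 = 12/17.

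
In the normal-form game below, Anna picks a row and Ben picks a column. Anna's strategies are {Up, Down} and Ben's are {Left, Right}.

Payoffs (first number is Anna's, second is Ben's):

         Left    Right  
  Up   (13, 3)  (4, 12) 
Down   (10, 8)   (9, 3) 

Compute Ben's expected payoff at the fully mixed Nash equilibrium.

87/14

First find x, the probability Anna plays Up, from Ben's indifference between Left and Right: 3x + 8(1−x) = 12x + 3(1−x), giving x = 5/14.
Since Ben is indifferent in equilibrium, Ben's expected payoff equals the payoff from either column against (5/14, 9/14). Using Left: 3(5/14) + 8(9/14) = 87/14.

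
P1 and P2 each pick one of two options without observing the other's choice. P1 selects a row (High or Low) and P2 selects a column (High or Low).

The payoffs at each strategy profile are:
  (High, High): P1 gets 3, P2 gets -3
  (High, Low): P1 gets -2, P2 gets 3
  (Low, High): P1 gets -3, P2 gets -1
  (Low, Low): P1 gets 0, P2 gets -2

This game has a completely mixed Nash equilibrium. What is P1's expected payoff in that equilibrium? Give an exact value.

First find y, the probability P2 plays High, from P1's indifference between High and Low: 3y − 2(1−y) = −3y, giving y = 1/4.
Since P1 is indifferent in equilibrium, P1's expected payoff equals the payoff from either row against (1/4, 3/4). Using High: 3(1/4) − 2(3/4) = -3/4.

-3/4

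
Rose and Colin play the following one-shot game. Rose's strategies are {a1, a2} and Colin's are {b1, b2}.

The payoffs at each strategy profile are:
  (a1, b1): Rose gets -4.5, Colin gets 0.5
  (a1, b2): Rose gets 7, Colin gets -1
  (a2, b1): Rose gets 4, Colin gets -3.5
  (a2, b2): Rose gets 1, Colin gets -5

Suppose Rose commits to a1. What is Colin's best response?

b1

Against a1, Colin earns 0.5 from b1 and -1 from b2.
So b1 is the best response.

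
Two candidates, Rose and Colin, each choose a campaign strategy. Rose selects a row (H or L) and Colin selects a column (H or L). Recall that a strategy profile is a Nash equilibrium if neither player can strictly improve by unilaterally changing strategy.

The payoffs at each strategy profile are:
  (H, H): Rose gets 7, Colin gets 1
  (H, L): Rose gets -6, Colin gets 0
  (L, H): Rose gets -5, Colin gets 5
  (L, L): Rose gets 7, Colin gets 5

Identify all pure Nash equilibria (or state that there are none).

(H, H): Rose gets 7 ≥ -5 from L, and Colin gets 1 ≥ 0 from L — Nash equilibrium.
(H, L): Rose prefers L (7 > -6); Colin prefers H (1 > 0) — not an equilibrium.
(L, H): Rose prefers H (7 > -5) — not an equilibrium.
(L, L): Rose gets 7 ≥ -6 from H, and Colin gets 5 ≥ 5 from H — Nash equilibrium.

(H, H) and (L, L)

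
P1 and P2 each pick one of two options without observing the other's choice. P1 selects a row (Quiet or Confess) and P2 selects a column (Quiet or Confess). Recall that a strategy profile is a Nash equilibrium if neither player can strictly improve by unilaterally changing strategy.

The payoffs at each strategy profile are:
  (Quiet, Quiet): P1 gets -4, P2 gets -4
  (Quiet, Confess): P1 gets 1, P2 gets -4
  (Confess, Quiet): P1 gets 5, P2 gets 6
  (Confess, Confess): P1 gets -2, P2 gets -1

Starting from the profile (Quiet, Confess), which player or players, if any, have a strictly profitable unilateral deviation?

P1 at (Quiet, Confess) earns 1; deviating to Confess yields -2 — not better.
P2 earns -4; deviating to Quiet yields -4 — not better.
Neither player can strictly improve; the profile is a Nash equilibrium.

Neither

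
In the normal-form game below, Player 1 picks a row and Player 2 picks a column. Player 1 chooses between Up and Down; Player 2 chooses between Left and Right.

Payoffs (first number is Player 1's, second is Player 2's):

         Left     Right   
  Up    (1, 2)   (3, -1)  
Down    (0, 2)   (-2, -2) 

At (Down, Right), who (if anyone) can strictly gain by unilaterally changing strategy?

Both

Player 1 at (Down, Right) earns -2; deviating to Up yields 3 — a strict improvement.
Player 2 earns -2; deviating to Left yields 2 — a strict improvement.
Both Player 1 and Player 2 have strictly profitable deviations.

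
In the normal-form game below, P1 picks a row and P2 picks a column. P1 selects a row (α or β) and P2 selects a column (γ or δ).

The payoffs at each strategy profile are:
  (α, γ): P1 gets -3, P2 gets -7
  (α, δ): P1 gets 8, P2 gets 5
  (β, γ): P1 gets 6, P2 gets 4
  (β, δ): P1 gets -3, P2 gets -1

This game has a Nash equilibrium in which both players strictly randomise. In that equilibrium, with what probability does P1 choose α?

5/17

Let x be the probability that P1 plays α. In a completely mixed equilibrium, P2 must be indifferent between γ and δ.
P2's expected payoff from γ is −7x + 4(1−x); from δ it is 5x − (1−x).
Setting these equal: −11x + 4 = 6x − 1, so x = 5/17.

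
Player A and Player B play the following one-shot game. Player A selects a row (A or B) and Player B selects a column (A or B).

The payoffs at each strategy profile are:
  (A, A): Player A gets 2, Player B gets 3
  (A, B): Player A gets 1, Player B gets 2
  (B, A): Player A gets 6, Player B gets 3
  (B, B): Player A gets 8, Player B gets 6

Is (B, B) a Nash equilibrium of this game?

At (B, B), Player A earns 8; switching to A would give 1, so Player A has no profitable deviation.
Player B earns 6; switching to A would give 3, so Player B has no profitable deviation.
Neither player can gain by a unilateral deviation, so this profile is a Nash equilibrium.

Yes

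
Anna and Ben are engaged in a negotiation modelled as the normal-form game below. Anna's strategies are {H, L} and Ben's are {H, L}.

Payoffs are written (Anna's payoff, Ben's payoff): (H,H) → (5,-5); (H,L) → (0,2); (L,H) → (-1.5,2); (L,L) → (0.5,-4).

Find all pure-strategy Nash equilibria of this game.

(H, H): Ben prefers L (2 > -5) — not an equilibrium.
(H, L): Anna prefers L (0.5 > 0) — not an equilibrium.
(L, H): Anna prefers H (5 > -1.5) — not an equilibrium.
(L, L): Ben prefers H (2 > -4) — not an equilibrium.

none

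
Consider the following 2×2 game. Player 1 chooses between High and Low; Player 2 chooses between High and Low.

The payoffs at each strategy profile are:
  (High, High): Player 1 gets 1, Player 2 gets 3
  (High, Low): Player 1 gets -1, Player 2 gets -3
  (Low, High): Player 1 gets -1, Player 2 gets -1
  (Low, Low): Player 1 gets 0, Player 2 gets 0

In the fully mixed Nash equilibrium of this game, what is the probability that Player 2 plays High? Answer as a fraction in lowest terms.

Let y be the probability that Player 2 plays High. In a completely mixed equilibrium, Player 1 must be indifferent between High and Low.
Player 1's expected payoff from High is y − (1−y); from Low it is −y.
Setting these equal: 2y − 1 = −y, so y = 1/3.

1/3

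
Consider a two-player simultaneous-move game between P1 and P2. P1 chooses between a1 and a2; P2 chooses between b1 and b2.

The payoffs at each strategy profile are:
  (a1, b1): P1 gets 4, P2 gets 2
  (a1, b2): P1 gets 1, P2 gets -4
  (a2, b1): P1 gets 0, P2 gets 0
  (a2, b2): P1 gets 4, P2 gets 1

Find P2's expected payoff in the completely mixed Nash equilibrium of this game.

First find x, the probability P1 plays a1, from P2's indifference between b1 and b2: 2x = −4x + (1−x), giving x = 1/7.
Since P2 is indifferent in equilibrium, P2's expected payoff equals the payoff from either column against (1/7, 6/7). Using b1: 2(1/7) = 2/7.

2/7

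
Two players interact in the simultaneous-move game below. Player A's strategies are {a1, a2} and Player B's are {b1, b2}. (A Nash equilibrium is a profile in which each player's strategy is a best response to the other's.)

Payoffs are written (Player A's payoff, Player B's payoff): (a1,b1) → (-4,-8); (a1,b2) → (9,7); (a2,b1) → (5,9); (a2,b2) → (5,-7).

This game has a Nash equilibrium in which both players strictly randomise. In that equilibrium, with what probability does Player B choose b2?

9/13

Let y be the probability that Player B plays b1. In a completely mixed equilibrium, Player A must be indifferent between a1 and a2.
Player A's expected payoff from a1 is −4y + 9(1−y); from a2 it is 5y + 5(1−y).
Setting these equal: −13y + 9 = 5, so y = 4/13.
Therefore Player B plays b2 with probability 1 − 4/13 = 9/13.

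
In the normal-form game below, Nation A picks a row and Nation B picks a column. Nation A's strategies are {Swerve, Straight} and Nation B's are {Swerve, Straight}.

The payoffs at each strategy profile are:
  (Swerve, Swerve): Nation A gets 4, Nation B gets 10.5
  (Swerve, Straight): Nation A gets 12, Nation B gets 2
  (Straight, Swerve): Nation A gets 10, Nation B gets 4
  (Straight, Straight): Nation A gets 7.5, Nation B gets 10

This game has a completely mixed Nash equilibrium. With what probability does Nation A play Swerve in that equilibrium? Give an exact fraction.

Let x be the probability that Nation A plays Swerve. In a completely mixed equilibrium, Nation B must be indifferent between Swerve and Straight.
Nation B's expected payoff from Swerve is 10.5x + 4(1−x); from Straight it is 2x + 10(1−x).
Setting these equal: 6.5x + 4 = −8x + 10, so x = 12/29.

12/29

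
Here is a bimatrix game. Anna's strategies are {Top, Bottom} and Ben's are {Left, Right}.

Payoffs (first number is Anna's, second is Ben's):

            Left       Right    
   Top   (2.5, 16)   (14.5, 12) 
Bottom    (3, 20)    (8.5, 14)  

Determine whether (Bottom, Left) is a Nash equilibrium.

Yes

At (Bottom, Left), Anna earns 3; switching to Top would give 2.5, so Anna has no profitable deviation.
Ben earns 20; switching to Right would give 14, so Ben has no profitable deviation.
Neither player can gain by a unilateral deviation, so this profile is a Nash equilibrium.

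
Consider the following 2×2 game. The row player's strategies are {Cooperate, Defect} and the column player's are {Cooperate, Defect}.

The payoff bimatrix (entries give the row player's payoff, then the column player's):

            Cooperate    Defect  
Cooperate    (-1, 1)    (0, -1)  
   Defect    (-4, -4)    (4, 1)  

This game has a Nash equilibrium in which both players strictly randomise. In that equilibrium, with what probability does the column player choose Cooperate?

Let q be the probability that the column player plays Cooperate. In a completely mixed equilibrium, the row player must be indifferent between Cooperate and Defect.
The row player's expected payoff from Cooperate is −q; from Defect it is −4q + 4(1−q).
Setting these equal: −q = −8q + 4, so q = 4/7.

4/7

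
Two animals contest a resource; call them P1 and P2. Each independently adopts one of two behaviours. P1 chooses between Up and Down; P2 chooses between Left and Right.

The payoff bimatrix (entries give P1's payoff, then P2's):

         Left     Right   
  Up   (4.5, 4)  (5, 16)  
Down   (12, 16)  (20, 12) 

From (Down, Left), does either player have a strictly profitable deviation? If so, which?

Neither

P1 at (Down, Left) earns 12; deviating to Up yields 4.5 — not better.
P2 earns 16; deviating to Right yields 12 — not better.
Neither player can strictly improve; the profile is a Nash equilibrium.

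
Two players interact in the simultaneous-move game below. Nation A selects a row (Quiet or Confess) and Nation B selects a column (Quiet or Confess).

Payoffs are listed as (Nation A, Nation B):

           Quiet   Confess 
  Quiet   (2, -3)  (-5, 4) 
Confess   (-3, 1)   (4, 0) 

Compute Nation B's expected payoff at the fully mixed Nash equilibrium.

First find x, the probability Nation A plays Quiet, from Nation B's indifference between Quiet and Confess: −3x + (1−x) = 4x, giving x = 1/8.
Since Nation B is indifferent in equilibrium, Nation B's expected payoff equals the payoff from either column against (1/8, 7/8). Using Quiet: −3(1/8) + (7/8) = 1/2.

1/2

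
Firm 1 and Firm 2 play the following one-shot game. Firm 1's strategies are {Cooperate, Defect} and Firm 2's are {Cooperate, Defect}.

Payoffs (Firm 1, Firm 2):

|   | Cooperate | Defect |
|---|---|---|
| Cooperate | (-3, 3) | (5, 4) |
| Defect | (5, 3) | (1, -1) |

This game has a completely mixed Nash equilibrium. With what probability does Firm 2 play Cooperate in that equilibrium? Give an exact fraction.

Let y be the probability that Firm 2 plays Cooperate. In a completely mixed equilibrium, Firm 1 must be indifferent between Cooperate and Defect.
Firm 1's expected payoff from Cooperate is −3y + 5(1−y); from Defect it is 5y + (1−y).
Setting these equal: −8y + 5 = 4y + 1, so y = 1/3.

1/3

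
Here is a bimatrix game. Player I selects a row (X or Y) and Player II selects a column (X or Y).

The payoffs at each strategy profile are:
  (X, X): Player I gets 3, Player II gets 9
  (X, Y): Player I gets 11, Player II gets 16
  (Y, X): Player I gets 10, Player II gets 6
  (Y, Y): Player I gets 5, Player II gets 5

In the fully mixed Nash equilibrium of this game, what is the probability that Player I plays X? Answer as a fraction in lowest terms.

Let r be the probability that Player I plays X. In a completely mixed equilibrium, Player II must be indifferent between X and Y.
Player II's expected payoff from X is 9r + 6(1−r); from Y it is 16r + 5(1−r).
Setting these equal: 3r + 6 = 11r + 5, so r = 1/8.

1/8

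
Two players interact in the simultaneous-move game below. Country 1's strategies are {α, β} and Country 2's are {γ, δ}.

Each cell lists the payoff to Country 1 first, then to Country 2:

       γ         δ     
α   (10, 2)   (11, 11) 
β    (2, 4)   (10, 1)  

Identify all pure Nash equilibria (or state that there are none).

(α, γ): Country 2 prefers δ (11 > 2) — not an equilibrium.
(α, δ): Country 1 gets 11 ≥ 10 from β, and Country 2 gets 11 ≥ 2 from γ — Nash equilibrium.
(β, γ): Country 1 prefers α (10 > 2) — not an equilibrium.
(β, δ): Country 1 prefers α (11 > 10); Country 2 prefers γ (4 > 1) — not an equilibrium.

(α, δ)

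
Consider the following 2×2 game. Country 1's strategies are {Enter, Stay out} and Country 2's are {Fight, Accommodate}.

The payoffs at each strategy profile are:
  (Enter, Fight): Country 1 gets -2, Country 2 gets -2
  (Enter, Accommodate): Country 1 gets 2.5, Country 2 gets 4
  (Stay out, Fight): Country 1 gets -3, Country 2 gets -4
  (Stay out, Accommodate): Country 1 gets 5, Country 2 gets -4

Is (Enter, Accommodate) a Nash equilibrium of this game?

No

At (Enter, Accommodate), Country 1 earns 2.5; switching to Stay out would give 5, so Country 1 would deviate.
Country 2 earns 4; switching to Fight would give -2, so Country 2 has no profitable deviation.
Since at least one player can profitably deviate, this is not a Nash equilibrium.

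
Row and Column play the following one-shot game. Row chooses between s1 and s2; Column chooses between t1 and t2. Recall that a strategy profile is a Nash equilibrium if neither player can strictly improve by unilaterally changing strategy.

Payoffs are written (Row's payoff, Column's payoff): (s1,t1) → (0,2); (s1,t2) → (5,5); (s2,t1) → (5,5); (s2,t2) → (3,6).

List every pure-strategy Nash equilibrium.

(s1, t2)

(s1, t1): Row prefers s2 (5 > 0); Column prefers t2 (5 > 2) — not an equilibrium.
(s1, t2): Row gets 5 ≥ 3 from s2, and Column gets 5 ≥ 2 from t1 — Nash equilibrium.
(s2, t1): Column prefers t2 (6 > 5) — not an equilibrium.
(s2, t2): Row prefers s1 (5 > 3) — not an equilibrium.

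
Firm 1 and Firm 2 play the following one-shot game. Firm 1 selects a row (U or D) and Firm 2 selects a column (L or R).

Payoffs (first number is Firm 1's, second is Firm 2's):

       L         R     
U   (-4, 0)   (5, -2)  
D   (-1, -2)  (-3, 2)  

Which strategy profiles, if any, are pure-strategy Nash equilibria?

(U, L): Firm 1 prefers D (-1 > -4) — not an equilibrium.
(U, R): Firm 2 prefers L (0 > -2) — not an equilibrium.
(D, L): Firm 2 prefers R (2 > -2) — not an equilibrium.
(D, R): Firm 1 prefers U (5 > -3) — not an equilibrium.

none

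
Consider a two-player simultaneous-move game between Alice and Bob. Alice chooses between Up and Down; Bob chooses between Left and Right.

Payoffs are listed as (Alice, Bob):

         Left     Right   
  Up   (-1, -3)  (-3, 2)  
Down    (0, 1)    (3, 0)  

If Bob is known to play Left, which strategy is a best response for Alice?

Down

Against Left, Alice earns -1 from Up and 0 from Down.
So Down is the best response.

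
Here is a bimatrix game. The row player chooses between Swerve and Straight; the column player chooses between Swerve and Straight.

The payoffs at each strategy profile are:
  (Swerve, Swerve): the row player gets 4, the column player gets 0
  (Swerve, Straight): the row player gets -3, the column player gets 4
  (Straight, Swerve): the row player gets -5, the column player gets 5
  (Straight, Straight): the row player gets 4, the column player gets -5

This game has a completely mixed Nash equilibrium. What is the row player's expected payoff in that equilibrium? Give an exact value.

First find q, the probability the column player plays Swerve, from the row player's indifference between Swerve and Straight: 4q − 3(1−q) = −5q + 4(1−q), giving q = 7/16.
Since the row player is indifferent in equilibrium, the row player's expected payoff equals the payoff from either row against (7/16, 9/16). Using Swerve: 4(7/16) − 3(9/16) = 1/16.

1/16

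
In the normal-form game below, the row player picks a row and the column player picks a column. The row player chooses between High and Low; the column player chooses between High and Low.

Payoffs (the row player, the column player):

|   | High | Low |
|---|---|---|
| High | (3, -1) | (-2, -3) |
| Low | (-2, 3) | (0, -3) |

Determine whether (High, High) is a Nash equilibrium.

At (High, High), the row player earns 3; switching to Low would give -2, so the row player has no profitable deviation.
The column player earns -1; switching to Low would give -3, so the column player has no profitable deviation.
Neither player can gain by a unilateral deviation, so this profile is a Nash equilibrium.

Yes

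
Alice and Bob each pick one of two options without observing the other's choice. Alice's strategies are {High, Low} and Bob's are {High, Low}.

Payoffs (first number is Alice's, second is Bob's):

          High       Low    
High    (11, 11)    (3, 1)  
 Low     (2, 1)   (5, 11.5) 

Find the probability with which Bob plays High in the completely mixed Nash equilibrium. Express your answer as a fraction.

Let c be the probability that Bob plays High. In a completely mixed equilibrium, Alice must be indifferent between High and Low.
Alice's expected payoff from High is 11c + 3(1−c); from Low it is 2c + 5(1−c).
Setting these equal: 8c + 3 = −3c + 5, so c = 2/11.

2/11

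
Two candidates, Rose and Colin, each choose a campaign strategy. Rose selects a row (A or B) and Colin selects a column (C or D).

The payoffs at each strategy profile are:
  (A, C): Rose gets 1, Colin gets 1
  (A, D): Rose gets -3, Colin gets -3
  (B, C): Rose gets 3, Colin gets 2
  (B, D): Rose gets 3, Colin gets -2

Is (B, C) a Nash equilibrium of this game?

At (B, C), Rose earns 3; switching to A would give 1, so Rose has no profitable deviation.
Colin earns 2; switching to D would give -2, so Colin has no profitable deviation.
Neither player can gain by a unilateral deviation, so this profile is a Nash equilibrium.

Yes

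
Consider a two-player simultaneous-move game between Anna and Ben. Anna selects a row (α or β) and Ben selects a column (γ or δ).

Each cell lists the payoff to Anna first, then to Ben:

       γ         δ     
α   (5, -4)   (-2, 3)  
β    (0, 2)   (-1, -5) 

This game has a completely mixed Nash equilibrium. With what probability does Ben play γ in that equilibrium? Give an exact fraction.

Let c be the probability that Ben plays γ. In a completely mixed equilibrium, Anna must be indifferent between α and β.
Anna's expected payoff from α is 5c − 2(1−c); from β it is −(1−c).
Setting these equal: 7c − 2 = c − 1, so c = 1/6.

1/6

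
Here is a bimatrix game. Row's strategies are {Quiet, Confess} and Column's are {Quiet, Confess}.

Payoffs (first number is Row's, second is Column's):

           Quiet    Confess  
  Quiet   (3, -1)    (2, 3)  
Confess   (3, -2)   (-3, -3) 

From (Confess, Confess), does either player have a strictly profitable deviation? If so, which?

Row at (Confess, Confess) earns -3; deviating to Quiet yields 2 — a strict improvement.
Column earns -3; deviating to Quiet yields -2 — a strict improvement.
Both Row and Column have strictly profitable deviations.

Both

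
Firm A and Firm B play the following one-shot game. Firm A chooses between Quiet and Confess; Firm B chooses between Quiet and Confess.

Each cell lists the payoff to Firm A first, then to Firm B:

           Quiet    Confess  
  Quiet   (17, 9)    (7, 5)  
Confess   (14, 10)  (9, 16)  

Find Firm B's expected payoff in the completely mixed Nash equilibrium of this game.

First find x, the probability Firm A plays Quiet, from Firm B's indifference between Quiet and Confess: 9x + 10(1−x) = 5x + 16(1−x), giving x = 3/5.
Since Firm B is indifferent in equilibrium, Firm B's expected payoff equals the payoff from either column against (3/5, 2/5). Using Quiet: 9(3/5) + 10(2/5) = 47/5.

47/5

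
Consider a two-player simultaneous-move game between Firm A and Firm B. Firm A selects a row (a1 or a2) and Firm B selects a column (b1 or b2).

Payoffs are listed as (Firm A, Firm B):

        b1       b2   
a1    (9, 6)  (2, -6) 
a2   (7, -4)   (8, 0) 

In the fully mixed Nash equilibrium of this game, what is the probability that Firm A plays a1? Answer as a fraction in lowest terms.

Let p be the probability that Firm A plays a1. In a completely mixed equilibrium, Firm B must be indifferent between b1 and b2.
Firm B's expected payoff from b1 is 6p − 4(1−p); from b2 it is −6p.
Setting these equal: 10p − 4 = −6p, so p = 1/4.

1/4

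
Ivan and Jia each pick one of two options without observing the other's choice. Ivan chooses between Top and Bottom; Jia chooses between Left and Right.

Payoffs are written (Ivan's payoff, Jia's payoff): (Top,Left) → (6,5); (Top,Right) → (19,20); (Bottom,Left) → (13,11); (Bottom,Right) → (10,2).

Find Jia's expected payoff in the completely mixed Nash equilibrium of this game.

First find p, the probability Ivan plays Top, from Jia's indifference between Left and Right: 5p + 11(1−p) = 20p + 2(1−p), giving p = 3/8.
Since Jia is indifferent in equilibrium, Jia's expected payoff equals the payoff from either column against (3/8, 5/8). Using Left: 5(3/8) + 11(5/8) = 35/4.

35/4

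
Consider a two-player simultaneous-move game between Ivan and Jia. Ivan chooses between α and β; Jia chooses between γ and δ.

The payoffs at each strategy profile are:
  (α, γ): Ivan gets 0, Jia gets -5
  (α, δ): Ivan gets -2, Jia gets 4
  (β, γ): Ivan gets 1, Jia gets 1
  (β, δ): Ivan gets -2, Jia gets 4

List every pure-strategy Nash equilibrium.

(α, γ): Ivan prefers β (1 > 0); Jia prefers δ (4 > -5) — not an equilibrium.
(α, δ): Ivan gets -2 ≥ -2 from β, and Jia gets 4 ≥ -5 from γ — Nash equilibrium.
(β, γ): Jia prefers δ (4 > 1) — not an equilibrium.
(β, δ): Ivan gets -2 ≥ -2 from α, and Jia gets 4 ≥ 1 from γ — Nash equilibrium.

(α, δ) and (β, δ)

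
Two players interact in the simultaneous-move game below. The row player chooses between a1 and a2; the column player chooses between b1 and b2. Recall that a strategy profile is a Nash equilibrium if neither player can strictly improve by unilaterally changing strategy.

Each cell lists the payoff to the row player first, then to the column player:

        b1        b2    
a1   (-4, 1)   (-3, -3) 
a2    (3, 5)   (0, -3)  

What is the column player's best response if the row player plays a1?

b1

Against a1, the column player earns 1 from b1 and -3 from b2.
So b1 is the best response.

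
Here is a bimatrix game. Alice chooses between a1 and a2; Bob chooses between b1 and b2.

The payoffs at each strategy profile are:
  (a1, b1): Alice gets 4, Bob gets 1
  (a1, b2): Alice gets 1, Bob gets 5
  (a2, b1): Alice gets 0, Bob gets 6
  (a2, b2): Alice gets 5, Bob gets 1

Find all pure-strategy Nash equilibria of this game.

(a1, b1): Bob prefers b2 (5 > 1) — not an equilibrium.
(a1, b2): Alice prefers a2 (5 > 1) — not an equilibrium.
(a2, b1): Alice prefers a1 (4 > 0) — not an equilibrium.
(a2, b2): Bob prefers b1 (6 > 1) — not an equilibrium.

none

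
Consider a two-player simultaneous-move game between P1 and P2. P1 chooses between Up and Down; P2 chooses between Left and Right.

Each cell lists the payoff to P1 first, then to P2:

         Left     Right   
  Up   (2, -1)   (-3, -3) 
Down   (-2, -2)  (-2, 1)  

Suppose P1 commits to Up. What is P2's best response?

Left

Against Up, P2 earns -1 from Left and -3 from Right.
So Left is the best response.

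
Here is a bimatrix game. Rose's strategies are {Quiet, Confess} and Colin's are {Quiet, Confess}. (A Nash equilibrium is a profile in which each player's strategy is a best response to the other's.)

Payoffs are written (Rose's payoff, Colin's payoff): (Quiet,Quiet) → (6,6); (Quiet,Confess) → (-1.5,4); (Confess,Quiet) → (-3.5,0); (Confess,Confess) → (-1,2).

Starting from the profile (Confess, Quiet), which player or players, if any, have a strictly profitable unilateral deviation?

Rose at (Confess, Quiet) earns -3.5; deviating to Quiet yields 6 — a strict improvement.
Colin earns 0; deviating to Confess yields 2 — a strict improvement.
Both Rose and Colin have strictly profitable deviations.

Both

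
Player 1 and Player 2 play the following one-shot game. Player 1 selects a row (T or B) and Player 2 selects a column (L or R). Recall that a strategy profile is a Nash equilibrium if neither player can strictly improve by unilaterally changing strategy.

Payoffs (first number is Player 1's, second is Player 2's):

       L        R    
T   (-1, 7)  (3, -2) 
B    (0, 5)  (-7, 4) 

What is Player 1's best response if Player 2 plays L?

B

Against L, Player 1 earns -1 from T and 0 from B.
So B is the best response.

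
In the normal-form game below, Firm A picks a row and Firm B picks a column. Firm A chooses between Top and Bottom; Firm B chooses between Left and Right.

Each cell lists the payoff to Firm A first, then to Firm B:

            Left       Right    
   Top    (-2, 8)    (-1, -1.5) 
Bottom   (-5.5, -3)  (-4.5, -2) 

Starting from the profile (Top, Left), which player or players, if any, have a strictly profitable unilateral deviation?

Firm A at (Top, Left) earns -2; deviating to Bottom yields -5.5 — not better.
Firm B earns 8; deviating to Right yields -1.5 — not better.
Neither player can strictly improve; the profile is a Nash equilibrium.

Neither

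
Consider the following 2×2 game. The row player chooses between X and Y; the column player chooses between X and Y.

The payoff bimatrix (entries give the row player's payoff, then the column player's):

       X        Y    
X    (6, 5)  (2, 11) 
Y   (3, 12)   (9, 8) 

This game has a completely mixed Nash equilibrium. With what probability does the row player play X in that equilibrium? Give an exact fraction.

Let r be the probability that the row player plays X. In a completely mixed equilibrium, the column player must be indifferent between X and Y.
The column player's expected payoff from X is 5r + 12(1−r); from Y it is 11r + 8(1−r).
Setting these equal: −7r + 12 = 3r + 8, so r = 2/5.

2/5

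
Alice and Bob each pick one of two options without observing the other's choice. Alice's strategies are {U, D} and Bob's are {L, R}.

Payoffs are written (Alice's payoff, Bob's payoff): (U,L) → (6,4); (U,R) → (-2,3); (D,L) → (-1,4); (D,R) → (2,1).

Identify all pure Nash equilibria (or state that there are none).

(U, L): Alice gets 6 ≥ -1 from D, and Bob gets 4 ≥ 3 from R — Nash equilibrium.
(U, R): Alice prefers D (2 > -2); Bob prefers L (4 > 3) — not an equilibrium.
(D, L): Alice prefers U (6 > -1) — not an equilibrium.
(D, R): Bob prefers L (4 > 1) — not an equilibrium.

(U, L)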